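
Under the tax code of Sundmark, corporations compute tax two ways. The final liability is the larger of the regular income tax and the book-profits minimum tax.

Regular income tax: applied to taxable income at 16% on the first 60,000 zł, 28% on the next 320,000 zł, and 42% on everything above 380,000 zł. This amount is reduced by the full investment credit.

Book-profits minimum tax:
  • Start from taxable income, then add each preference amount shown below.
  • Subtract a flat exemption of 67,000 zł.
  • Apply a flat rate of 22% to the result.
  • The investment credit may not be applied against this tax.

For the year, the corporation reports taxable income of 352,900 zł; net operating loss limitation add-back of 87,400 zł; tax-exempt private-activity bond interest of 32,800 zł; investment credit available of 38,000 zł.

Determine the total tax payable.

89,342 zł

Book-profits minimum tax:
  Adjusted income: 352,900 zł + 87,400 zł + 32,800 zł = 473,100 zł
  Less exemption 67,000 zł → base 406,100 zł
  406,100 zł × 22% = 89,342 zł

Regular income tax:
  60,000 zł × 16% = 9,600 zł
  292,900 zł × 28% = 82,012 zł
  → 91,612 zł
  Less investment credit 38,000 zł → 53,612 zł

89,342 zł > 53,612 zł, so the book-profits minimum tax is the binding amount.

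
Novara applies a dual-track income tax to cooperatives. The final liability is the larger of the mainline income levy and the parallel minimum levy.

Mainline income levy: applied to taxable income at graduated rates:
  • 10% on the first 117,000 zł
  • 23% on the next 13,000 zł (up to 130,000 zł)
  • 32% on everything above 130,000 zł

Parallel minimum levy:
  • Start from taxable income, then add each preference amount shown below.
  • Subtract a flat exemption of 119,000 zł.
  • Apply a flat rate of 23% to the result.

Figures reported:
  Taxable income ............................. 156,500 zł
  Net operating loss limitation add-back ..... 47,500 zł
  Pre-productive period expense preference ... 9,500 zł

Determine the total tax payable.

Parallel minimum levy:
  Adjusted income: 156,500 zł + 47,500 zł + 9,500 zł = 213,500 zł
  Less exemption 119,000 zł → base 94,500 zł
  94,500 zł × 23% = 21,735 zł

Mainline income levy:
  117,000 zł × 10% = 11,700 zł
  13,000 zł × 23% = 2,990 zł
  26,500 zł × 32% = 8,480 zł
  → 23,170 zł

23,170 zł > 21,735 zł, so the mainline income levy governs.

23,170 zł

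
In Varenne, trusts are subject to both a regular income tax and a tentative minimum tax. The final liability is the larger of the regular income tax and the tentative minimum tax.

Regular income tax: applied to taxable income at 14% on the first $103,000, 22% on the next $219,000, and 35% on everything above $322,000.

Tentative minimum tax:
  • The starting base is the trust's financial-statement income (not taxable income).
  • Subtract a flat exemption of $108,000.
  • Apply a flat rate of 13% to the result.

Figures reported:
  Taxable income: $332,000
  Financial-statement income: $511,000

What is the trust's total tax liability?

$66,100

Regular income tax:
  $103,000 × 14% = $14,420
  $219,000 × 22% = $48,180
  $10,000 × 35% = $3,500
  → $66,100

Tentative minimum tax:
  Base (financial-statement income): $511,000
  Less exemption $108,000 → base $403,000
  $403,000 × 13% = $52,390

$66,100 > $52,390, so the regular income tax governs.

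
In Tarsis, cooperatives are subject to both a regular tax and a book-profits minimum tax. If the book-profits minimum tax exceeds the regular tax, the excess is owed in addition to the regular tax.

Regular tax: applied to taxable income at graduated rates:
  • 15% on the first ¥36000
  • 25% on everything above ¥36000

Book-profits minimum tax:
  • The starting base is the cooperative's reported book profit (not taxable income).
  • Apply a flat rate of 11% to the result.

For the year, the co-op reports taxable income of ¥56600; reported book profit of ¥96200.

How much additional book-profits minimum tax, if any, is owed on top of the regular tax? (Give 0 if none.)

¥32

Book-profits minimum tax:
  Base (reported book profit): ¥96200
  ¥96200 × 11% = ¥10582

Regular tax:
  ¥36000 × 15% = ¥5400
  ¥20600 × 25% = ¥5150
  → ¥10550

Excess of book-profits minimum tax over regular tax: ¥10582 − ¥10550 = ¥32.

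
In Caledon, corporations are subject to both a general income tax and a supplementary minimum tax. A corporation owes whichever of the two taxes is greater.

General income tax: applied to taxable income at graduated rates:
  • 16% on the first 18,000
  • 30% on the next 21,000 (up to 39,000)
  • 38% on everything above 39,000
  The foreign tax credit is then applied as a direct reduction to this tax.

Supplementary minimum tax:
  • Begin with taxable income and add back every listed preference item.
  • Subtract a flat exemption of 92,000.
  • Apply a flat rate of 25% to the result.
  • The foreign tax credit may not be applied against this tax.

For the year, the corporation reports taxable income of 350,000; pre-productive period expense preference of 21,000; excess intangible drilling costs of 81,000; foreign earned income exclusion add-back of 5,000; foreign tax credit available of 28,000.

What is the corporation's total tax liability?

99,360

General income tax:
  18,000 × 16% = 2,880
  21,000 × 30% = 6,300
  311,000 × 38% = 118,180
  → 127,360
  Less foreign tax credit 28,000 → 99,360

Supplementary minimum tax:
  Adjusted income: 350,000 + 21,000 + 81,000 + 5,000 = 457,000
  Less exemption 92,000 → base 365,000
  365,000 × 25% = 91,250

99,360 > 91,250, so the general income tax governs.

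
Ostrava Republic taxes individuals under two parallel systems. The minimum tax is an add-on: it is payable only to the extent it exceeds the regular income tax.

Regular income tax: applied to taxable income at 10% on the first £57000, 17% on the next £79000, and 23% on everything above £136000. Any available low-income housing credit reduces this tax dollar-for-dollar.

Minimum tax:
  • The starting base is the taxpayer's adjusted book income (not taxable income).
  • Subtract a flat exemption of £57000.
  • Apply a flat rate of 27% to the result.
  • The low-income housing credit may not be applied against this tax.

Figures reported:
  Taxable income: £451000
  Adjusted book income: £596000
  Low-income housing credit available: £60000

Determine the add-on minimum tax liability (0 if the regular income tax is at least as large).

£113950

Minimum tax:
  Base (adjusted book income): £596000
  Less exemption £57000 → base £539000
  £539000 × 27% = £145530

Regular income tax:
  £57000 × 10% = £5700
  £79000 × 17% = £13430
  £315000 × 23% = £72450
  → £91580
  Less low-income housing credit £60000 → £31580

Excess of minimum tax over regular income tax: £145530 − £31580 = £113950.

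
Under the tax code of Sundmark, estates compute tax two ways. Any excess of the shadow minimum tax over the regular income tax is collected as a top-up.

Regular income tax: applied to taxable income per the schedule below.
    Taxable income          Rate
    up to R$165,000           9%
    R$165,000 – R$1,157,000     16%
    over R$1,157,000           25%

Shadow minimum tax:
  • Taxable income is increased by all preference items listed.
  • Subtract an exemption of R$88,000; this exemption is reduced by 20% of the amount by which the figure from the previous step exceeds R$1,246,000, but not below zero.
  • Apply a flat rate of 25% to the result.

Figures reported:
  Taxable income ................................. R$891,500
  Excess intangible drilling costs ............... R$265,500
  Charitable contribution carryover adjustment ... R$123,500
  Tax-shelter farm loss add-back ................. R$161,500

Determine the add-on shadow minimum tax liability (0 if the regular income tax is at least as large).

R$217,210

Shadow minimum tax:
  Adjusted income: R$891,500 + R$265,500 + R$123,500 + R$161,500 = R$1,442,000
  Exemption: R$88,000 − 20% × (R$1,442,000 − R$1,246,000) = R$88,000 − R$39,200 = R$48,800
  Base: R$1,442,000 − R$48,800 = R$1,393,200
  R$1,393,200 × 25% = R$348,300

Regular income tax:
  R$165,000 × 9% = R$14,850
  R$726,500 × 16% = R$116,240
  → R$131,090

Excess of shadow minimum tax over regular income tax: R$348,300 − R$131,090 = R$217,210.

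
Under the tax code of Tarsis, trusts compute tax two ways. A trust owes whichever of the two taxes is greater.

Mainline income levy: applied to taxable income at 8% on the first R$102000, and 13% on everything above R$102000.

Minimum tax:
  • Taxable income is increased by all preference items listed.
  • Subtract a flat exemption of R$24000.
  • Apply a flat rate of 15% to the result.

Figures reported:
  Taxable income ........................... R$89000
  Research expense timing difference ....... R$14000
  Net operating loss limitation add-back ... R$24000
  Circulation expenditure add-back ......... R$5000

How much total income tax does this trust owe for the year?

R$16200

Mainline income levy:
  R$89000 × 8% = R$7120

Minimum tax:
  Adjusted income: R$89000 + R$14000 + R$24000 + R$5000 = R$132000
  Less exemption R$24000 → base R$108000
  R$108000 × 15% = R$16200

R$16200 > R$7120, so the minimum tax is the binding amount.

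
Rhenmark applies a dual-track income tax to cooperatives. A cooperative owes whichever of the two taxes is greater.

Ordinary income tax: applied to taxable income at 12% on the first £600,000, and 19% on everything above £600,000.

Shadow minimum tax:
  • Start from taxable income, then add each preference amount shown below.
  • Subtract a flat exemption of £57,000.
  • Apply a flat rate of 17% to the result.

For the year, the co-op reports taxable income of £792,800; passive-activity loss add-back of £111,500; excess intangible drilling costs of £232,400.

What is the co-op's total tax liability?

Ordinary income tax:
  £600,000 × 12% = £72,000
  £192,800 × 19% = £36,632
  → £108,632

Shadow minimum tax:
  Adjusted income: £792,800 + £111,500 + £232,400 = £1,136,700
  Less exemption £57,000 → base £1,079,700
  £1,079,700 × 17% = £183,549

£183,549 > £108,632, so the shadow minimum tax is the binding amount.

£183,549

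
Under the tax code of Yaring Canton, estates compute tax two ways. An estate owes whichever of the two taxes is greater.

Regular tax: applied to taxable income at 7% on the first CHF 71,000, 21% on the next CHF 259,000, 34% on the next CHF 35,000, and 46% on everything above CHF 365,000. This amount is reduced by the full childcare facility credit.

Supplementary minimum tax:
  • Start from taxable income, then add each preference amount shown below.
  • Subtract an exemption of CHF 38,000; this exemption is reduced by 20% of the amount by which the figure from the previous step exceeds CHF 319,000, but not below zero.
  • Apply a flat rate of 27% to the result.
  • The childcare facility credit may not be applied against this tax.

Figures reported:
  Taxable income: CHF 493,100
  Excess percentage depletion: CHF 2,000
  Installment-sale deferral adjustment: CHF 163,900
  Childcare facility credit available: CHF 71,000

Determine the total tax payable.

CHF 177,930

Regular tax:
  CHF 71,000 × 7% = CHF 4,970
  CHF 259,000 × 21% = CHF 54,390
  CHF 35,000 × 34% = CHF 11,900
  CHF 128,100 × 46% = CHF 58,926
  → CHF 130,186
  Less childcare facility credit CHF 71,000 → CHF 59,186

Supplementary minimum tax:
  Adjusted income: CHF 493,100 + CHF 2,000 + CHF 163,900 = CHF 659,000
  Exemption: 20% × (CHF 659,000 − CHF 319,000) = CHF 68,000 ≥ CHF 38,000, so the exemption is fully phased out
  Base: CHF 659,000 − CHF 0 = CHF 659,000
  CHF 659,000 × 27% = CHF 177,930

CHF 177,930 > CHF 59,186, so the supplementary minimum tax is the binding amount.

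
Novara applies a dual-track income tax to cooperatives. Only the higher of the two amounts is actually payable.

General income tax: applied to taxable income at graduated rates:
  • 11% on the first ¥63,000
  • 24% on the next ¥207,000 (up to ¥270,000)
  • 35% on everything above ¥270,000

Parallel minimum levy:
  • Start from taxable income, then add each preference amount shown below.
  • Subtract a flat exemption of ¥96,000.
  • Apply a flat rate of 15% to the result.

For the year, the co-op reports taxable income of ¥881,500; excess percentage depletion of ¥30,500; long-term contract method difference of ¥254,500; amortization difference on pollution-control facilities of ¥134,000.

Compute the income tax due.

General income tax:
  ¥63,000 × 11% = ¥6,930
  ¥207,000 × 24% = ¥49,680
  ¥611,500 × 35% = ¥214,025
  → ¥270,635

Parallel minimum levy:
  Adjusted income: ¥881,500 + ¥30,500 + ¥254,500 + ¥134,000 = ¥1,300,500
  Less exemption ¥96,000 → base ¥1,204,500
  ¥1,204,500 × 15% = ¥180,675

¥270,635 > ¥180,675, so the general income tax governs.

¥270,635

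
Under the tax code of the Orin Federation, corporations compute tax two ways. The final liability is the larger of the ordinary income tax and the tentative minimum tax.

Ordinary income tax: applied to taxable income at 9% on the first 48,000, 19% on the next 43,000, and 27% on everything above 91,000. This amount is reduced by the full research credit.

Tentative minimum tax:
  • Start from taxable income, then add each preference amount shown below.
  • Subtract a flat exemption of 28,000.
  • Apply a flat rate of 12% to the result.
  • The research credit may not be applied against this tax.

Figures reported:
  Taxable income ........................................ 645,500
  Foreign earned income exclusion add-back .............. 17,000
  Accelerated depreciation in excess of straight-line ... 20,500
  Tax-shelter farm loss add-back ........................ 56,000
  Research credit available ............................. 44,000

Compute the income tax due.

118,205

Tentative minimum tax:
  Adjusted income: 645,500 + 17,000 + 20,500 + 56,000 = 739,000
  Less exemption 28,000 → base 711,000
  711,000 × 12% = 85,320

Ordinary income tax:
  48,000 × 9% = 4,320
  43,000 × 19% = 8,170
  554,500 × 27% = 149,715
  → 162,205
  Less research credit 44,000 → 118,205

118,205 > 85,320, so the ordinary income tax governs.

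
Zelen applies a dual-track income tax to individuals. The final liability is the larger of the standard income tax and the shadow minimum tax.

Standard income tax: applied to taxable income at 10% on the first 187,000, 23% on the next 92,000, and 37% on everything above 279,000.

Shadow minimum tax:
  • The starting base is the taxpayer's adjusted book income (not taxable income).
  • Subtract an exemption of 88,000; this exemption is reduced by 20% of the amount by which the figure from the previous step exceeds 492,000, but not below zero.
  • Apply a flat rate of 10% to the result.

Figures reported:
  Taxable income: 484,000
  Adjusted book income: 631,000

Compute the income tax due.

115,710

Standard income tax:
  187,000 × 10% = 18,700
  92,000 × 23% = 21,160
  205,000 × 37% = 75,850
  → 115,710

Shadow minimum tax:
  Base (adjusted book income): 631,000
  Exemption: 88,000 − 20% × (631,000 − 492,000) = 88,000 − 27,800 = 60,200
  Base: 631,000 − 60,200 = 570,800
  570,800 × 10% = 57,080

115,710 > 57,080, so the standard income tax governs.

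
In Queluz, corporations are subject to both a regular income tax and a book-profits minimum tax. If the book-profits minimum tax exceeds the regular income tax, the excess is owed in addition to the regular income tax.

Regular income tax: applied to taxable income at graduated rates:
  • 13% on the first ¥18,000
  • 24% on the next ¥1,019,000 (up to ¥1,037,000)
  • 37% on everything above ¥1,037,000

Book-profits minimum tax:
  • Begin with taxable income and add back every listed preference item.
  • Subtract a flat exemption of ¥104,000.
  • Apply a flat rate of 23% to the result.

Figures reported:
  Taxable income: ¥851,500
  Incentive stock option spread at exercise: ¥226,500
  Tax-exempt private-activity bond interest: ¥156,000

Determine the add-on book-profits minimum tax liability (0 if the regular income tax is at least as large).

¥57,520

Regular income tax:
  ¥18,000 × 13% = ¥2,340
  ¥833,500 × 24% = ¥200,040
  → ¥202,380

Book-profits minimum tax:
  Adjusted income: ¥851,500 + ¥226,500 + ¥156,000 = ¥1,234,000
  Less exemption ¥104,000 → base ¥1,130,000
  ¥1,130,000 × 23% = ¥259,900

Excess of book-profits minimum tax over regular income tax: ¥259,900 − ¥202,380 = ¥57,520.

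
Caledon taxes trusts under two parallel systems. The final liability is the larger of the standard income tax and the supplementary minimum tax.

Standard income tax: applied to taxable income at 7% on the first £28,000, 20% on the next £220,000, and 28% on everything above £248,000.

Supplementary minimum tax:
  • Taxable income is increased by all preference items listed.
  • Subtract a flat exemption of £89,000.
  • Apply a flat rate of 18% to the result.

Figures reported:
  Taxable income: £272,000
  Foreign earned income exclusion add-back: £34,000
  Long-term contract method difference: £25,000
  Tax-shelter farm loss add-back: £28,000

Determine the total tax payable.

Supplementary minimum tax:
  Adjusted income: £272,000 + £34,000 + £25,000 + £28,000 = £359,000
  Less exemption £89,000 → base £270,000
  £270,000 × 18% = £48,600

Standard income tax:
  £28,000 × 7% = £1,960
  £220,000 × 20% = £44,000
  £24,000 × 28% = £6,720
  → £52,680

£52,680 > £48,600, so the standard income tax governs.

£52,680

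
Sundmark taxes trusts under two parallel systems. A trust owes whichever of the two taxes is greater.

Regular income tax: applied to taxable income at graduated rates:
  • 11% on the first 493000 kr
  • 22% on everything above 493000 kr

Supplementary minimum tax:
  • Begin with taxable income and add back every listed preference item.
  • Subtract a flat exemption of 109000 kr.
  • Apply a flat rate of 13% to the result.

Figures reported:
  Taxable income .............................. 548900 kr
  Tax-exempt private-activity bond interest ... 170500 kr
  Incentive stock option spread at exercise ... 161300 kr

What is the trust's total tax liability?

100321 kr

Supplementary minimum tax:
  Adjusted income: 548900 kr + 170500 kr + 161300 kr = 880700 kr
  Less exemption 109000 kr → base 771700 kr
  771700 kr × 13% = 100321 kr

Regular income tax:
  493000 kr × 11% = 54230 kr
  55900 kr × 22% = 12298 kr
  → 66528 kr

100321 kr > 66528 kr, so the supplementary minimum tax is the binding amount.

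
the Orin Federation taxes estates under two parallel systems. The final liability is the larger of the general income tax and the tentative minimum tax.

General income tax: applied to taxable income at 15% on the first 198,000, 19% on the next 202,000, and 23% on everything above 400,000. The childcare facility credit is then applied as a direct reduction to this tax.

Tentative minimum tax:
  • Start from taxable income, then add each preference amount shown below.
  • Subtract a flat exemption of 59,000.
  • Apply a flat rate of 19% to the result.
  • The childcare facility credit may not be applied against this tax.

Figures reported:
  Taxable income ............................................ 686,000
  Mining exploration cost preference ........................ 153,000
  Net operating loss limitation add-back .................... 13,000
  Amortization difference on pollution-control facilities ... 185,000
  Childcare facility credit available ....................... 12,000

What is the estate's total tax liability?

General income tax:
  198,000 × 15% = 29,700
  202,000 × 19% = 38,380
  286,000 × 23% = 65,780
  → 133,860
  Less childcare facility credit 12,000 → 121,860

Tentative minimum tax:
  Adjusted income: 686,000 + 153,000 + 13,000 + 185,000 = 1,037,000
  Less exemption 59,000 → base 978,000
  978,000 × 19% = 185,820

185,820 > 121,860, so the tentative minimum tax is the binding amount.

185,820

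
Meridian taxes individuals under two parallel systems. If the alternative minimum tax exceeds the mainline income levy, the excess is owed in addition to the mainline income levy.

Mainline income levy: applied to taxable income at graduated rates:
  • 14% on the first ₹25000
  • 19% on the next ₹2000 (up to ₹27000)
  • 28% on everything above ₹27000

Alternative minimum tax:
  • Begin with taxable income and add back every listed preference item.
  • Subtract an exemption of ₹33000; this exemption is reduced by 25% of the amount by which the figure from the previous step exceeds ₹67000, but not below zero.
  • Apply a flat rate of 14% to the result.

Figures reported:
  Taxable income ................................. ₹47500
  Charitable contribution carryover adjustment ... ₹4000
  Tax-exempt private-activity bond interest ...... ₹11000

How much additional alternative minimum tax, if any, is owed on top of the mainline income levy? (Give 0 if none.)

Alternative minimum tax:
  Adjusted income: ₹47500 + ₹4000 + ₹11000 = ₹62500
  Exemption: ₹62500 ≤ ₹67000, so full ₹33000 applies
  Base: ₹62500 − ₹33000 = ₹29500
  ₹29500 × 14% = ₹4130

Mainline income levy:
  ₹25000 × 14% = ₹3500
  ₹2000 × 19% = ₹380
  ₹20500 × 28% = ₹5740
  → ₹9620

₹4130 ≤ ₹9620, so no add-on is due.

₹0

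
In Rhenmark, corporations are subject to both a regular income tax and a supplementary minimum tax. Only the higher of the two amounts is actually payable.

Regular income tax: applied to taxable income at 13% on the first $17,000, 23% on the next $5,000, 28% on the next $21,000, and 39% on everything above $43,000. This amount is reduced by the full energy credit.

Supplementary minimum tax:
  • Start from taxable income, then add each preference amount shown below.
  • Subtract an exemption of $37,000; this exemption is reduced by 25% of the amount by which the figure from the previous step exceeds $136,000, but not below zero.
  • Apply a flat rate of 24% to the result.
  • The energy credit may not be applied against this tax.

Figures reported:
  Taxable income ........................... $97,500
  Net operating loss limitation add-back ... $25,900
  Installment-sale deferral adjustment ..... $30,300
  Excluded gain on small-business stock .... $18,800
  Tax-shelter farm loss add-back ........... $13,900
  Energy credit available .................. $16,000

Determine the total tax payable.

$38,880

Regular income tax:
  $17,000 × 13% = $2,210
  $5,000 × 23% = $1,150
  $21,000 × 28% = $5,880
  $54,500 × 39% = $21,255
  → $30,495
  Less energy credit $16,000 → $14,495

Supplementary minimum tax:
  Adjusted income: $97,500 + $25,900 + $30,300 + $18,800 + $13,900 = $186,400
  Exemption: $37,000 − 25% × ($186,400 − $136,000) = $37,000 − $12,600 = $24,400
  Base: $186,400 − $24,400 = $162,000
  $162,000 × 24% = $38,880

$38,880 > $14,495, so the supplementary minimum tax is the binding amount.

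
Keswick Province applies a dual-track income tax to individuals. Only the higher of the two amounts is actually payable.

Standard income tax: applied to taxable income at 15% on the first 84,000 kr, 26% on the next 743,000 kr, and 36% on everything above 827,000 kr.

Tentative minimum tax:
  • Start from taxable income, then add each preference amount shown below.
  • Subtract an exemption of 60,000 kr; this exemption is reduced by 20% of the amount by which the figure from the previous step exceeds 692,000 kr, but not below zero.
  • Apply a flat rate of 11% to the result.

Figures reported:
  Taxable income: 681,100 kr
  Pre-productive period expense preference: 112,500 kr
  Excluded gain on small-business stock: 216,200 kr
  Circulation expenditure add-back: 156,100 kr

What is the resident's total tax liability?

Standard income tax:
  84,000 kr × 15% = 12,600 kr
  597,100 kr × 26% = 155,246 kr
  → 167,846 kr

Tentative minimum tax:
  Adjusted income: 681,100 kr + 112,500 kr + 216,200 kr + 156,100 kr = 1,165,900 kr
  Exemption: 20% × (1,165,900 kr − 692,000 kr) = 94,780 kr ≥ 60,000 kr, so the exemption is fully phased out
  Base: 1,165,900 kr − 0 kr = 1,165,900 kr
  1,165,900 kr × 11% = 128,249 kr

167,846 kr > 128,249 kr, so the standard income tax governs.

167,846 kr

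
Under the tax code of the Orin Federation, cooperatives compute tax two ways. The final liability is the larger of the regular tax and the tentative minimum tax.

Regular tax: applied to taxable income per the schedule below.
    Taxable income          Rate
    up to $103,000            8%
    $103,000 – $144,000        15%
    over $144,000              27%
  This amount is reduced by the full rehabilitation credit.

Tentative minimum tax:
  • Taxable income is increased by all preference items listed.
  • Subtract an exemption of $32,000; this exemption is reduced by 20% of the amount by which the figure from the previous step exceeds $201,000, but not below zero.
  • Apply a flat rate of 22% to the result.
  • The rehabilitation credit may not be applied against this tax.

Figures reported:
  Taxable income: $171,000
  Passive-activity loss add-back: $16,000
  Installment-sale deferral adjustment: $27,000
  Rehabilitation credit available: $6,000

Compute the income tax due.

$40,612

Tentative minimum tax:
  Adjusted income: $171,000 + $16,000 + $27,000 = $214,000
  Exemption: $32,000 − 20% × ($214,000 − $201,000) = $32,000 − $2,600 = $29,400
  Base: $214,000 − $29,400 = $184,600
  $184,600 × 22% = $40,612

Regular tax:
  $103,000 × 8% = $8,240
  $41,000 × 15% = $6,150
  $27,000 × 27% = $7,290
  → $21,680
  Less rehabilitation credit $6,000 → $15,680

$40,612 > $15,680, so the tentative minimum tax is the binding amount.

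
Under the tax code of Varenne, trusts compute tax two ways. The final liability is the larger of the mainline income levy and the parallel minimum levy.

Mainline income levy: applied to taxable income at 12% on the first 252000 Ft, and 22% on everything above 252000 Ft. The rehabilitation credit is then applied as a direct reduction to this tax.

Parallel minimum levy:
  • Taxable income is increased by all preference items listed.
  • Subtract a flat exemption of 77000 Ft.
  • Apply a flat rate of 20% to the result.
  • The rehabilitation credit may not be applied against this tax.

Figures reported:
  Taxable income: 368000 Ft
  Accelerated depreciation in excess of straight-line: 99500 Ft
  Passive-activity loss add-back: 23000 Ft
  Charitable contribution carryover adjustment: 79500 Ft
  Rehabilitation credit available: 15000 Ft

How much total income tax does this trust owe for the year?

98600 Ft

Mainline income levy:
  252000 Ft × 12% = 30240 Ft
  116000 Ft × 22% = 25520 Ft
  → 55760 Ft
  Less rehabilitation credit 15000 Ft → 40760 Ft

Parallel minimum levy:
  Adjusted income: 368000 Ft + 99500 Ft + 23000 Ft + 79500 Ft = 570000 Ft
  Less exemption 77000 Ft → base 493000 Ft
  493000 Ft × 20% = 98600 Ft

98600 Ft > 40760 Ft, so the parallel minimum levy is the binding amount.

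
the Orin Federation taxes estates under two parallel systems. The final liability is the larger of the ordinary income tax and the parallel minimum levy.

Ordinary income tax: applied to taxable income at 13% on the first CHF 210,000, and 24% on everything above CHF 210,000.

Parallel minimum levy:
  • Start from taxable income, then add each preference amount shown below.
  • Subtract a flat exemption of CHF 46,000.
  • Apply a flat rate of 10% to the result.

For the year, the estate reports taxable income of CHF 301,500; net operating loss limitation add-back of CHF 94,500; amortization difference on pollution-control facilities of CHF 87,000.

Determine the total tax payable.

CHF 49,260

Ordinary income tax:
  CHF 210,000 × 13% = CHF 27,300
  CHF 91,500 × 24% = CHF 21,960
  → CHF 49,260

Parallel minimum levy:
  Adjusted income: CHF 301,500 + CHF 94,500 + CHF 87,000 = CHF 483,000
  Less exemption CHF 46,000 → base CHF 437,000
  CHF 437,000 × 10% = CHF 43,700

CHF 49,260 > CHF 43,700, so the ordinary income tax governs.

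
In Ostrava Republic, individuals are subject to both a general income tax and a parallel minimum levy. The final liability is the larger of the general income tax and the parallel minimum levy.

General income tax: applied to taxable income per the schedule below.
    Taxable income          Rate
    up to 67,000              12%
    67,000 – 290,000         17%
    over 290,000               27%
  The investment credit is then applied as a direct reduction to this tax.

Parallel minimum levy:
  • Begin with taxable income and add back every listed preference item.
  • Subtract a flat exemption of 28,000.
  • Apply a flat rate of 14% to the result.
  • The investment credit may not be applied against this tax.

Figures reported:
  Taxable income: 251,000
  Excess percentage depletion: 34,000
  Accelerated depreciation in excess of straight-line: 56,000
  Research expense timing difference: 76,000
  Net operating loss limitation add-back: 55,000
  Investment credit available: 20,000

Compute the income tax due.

General income tax:
  67,000 × 12% = 8,040
  184,000 × 17% = 31,280
  → 39,320
  Less investment credit 20,000 → 19,320

Parallel minimum levy:
  Adjusted income: 251,000 + 34,000 + 56,000 + 76,000 + 55,000 = 472,000
  Less exemption 28,000 → base 444,000
  444,000 × 14% = 62,160

62,160 > 19,320, so the parallel minimum levy is the binding amount.

62,160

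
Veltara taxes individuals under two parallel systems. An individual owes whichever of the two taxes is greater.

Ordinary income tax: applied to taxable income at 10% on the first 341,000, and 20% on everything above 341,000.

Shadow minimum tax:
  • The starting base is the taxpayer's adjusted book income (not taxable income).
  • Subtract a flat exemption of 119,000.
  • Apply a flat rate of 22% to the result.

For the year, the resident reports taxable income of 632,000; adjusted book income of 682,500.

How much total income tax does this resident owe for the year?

123,970

Shadow minimum tax:
  Base (adjusted book income): 682,500
  Less exemption 119,000 → base 563,500
  563,500 × 22% = 123,970

Ordinary income tax:
  341,000 × 10% = 34,100
  291,000 × 20% = 58,200
  → 92,300

123,970 > 92,300, so the shadow minimum tax is the binding amount.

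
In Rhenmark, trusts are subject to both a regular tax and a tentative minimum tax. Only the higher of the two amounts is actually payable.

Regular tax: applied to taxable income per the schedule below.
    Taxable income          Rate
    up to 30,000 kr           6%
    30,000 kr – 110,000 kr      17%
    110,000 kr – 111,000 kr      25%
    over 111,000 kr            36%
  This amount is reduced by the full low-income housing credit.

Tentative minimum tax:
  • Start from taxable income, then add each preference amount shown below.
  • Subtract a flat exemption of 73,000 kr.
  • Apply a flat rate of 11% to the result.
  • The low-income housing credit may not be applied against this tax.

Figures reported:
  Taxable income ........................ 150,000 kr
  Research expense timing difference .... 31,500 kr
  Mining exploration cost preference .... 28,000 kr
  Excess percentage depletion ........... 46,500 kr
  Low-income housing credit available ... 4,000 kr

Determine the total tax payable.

Tentative minimum tax:
  Adjusted income: 150,000 kr + 31,500 kr + 28,000 kr + 46,500 kr = 256,000 kr
  Less exemption 73,000 kr → base 183,000 kr
  183,000 kr × 11% = 20,130 kr

Regular tax:
  30,000 kr × 6% = 1,800 kr
  80,000 kr × 17% = 13,600 kr
  1,000 kr × 25% = 250 kr
  39,000 kr × 36% = 14,040 kr
  → 29,690 kr
  Less low-income housing credit 4,000 kr → 25,690 kr

25,690 kr > 20,130 kr, so the regular tax governs.

25,690 kr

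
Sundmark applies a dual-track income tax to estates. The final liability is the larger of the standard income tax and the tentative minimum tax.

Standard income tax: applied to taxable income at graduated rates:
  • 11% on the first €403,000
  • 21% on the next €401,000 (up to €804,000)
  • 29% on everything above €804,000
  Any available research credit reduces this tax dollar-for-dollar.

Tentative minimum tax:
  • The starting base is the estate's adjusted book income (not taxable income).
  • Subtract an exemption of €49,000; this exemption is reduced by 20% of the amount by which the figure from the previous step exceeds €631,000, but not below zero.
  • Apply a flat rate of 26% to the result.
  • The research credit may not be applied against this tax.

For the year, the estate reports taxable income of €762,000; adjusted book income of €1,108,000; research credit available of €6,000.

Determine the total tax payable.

€288,080

Standard income tax:
  €403,000 × 11% = €44,330
  €359,000 × 21% = €75,390
  → €119,720
  Less research credit €6,000 → €113,720

Tentative minimum tax:
  Base (adjusted book income): €1,108,000
  Exemption: 20% × (€1,108,000 − €631,000) = €95,400 ≥ €49,000, so the exemption is fully phased out
  Base: €1,108,000 − €0 = €1,108,000
  €1,108,000 × 26% = €288,080

€288,080 > €113,720, so the tentative minimum tax is the binding amount.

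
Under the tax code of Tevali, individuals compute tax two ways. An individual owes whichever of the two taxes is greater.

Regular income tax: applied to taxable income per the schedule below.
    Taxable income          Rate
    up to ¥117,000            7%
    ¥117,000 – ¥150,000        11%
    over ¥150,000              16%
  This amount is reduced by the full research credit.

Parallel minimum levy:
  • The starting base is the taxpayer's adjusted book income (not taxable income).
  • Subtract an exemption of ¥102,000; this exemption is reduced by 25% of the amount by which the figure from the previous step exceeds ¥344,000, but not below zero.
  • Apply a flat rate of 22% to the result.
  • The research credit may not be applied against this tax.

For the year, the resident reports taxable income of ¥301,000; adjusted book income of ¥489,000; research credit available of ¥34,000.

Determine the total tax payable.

¥93,115

Parallel minimum levy:
  Base (adjusted book income): ¥489,000
  Exemption: ¥102,000 − 25% × (¥489,000 − ¥344,000) = ¥102,000 − ¥36,250 = ¥65,750
  Base: ¥489,000 − ¥65,750 = ¥423,250
  ¥423,250 × 22% = ¥93,115

Regular income tax:
  ¥117,000 × 7% = ¥8,190
  ¥33,000 × 11% = ¥3,630
  ¥151,000 × 16% = ¥24,160
  → ¥35,980
  Less research credit ¥34,000 → ¥1,980

¥93,115 > ¥1,980, so the parallel minimum levy is the binding amount.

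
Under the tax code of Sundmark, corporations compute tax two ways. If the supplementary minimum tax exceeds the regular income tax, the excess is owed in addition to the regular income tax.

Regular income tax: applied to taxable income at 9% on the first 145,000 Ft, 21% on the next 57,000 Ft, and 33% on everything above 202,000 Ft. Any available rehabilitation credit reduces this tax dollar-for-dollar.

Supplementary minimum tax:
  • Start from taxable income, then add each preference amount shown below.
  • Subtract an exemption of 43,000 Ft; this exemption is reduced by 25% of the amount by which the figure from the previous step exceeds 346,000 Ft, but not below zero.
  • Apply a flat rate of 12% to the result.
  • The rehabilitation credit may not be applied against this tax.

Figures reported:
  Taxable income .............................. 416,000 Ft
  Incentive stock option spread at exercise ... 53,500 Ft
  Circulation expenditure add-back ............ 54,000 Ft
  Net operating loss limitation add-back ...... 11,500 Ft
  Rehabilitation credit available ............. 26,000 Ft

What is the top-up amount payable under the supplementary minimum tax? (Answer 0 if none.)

0 Ft

Supplementary minimum tax:
  Adjusted income: 416,000 Ft + 53,500 Ft + 54,000 Ft + 11,500 Ft = 535,000 Ft
  Exemption: 25% × (535,000 Ft − 346,000 Ft) = 47,250 Ft ≥ 43,000 Ft, so the exemption is fully phased out
  Base: 535,000 Ft − 0 Ft = 535,000 Ft
  535,000 Ft × 12% = 64,200 Ft

Regular income tax:
  145,000 Ft × 9% = 13,050 Ft
  57,000 Ft × 21% = 11,970 Ft
  214,000 Ft × 33% = 70,620 Ft
  → 95,640 Ft
  Less rehabilitation credit 26,000 Ft → 69,640 Ft

64,200 Ft ≤ 69,640 Ft, so no add-on is due.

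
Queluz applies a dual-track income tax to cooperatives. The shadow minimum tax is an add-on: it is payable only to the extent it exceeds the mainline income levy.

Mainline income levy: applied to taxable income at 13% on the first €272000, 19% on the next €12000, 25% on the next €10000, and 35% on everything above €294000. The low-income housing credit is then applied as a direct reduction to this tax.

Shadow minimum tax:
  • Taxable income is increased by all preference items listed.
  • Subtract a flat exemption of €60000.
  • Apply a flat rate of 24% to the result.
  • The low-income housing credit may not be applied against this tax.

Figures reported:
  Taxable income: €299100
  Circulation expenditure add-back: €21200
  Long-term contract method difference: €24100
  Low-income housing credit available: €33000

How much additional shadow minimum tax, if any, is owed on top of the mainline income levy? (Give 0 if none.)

Mainline income levy:
  €272000 × 13% = €35360
  €12000 × 19% = €2280
  €10000 × 25% = €2500
  €5100 × 35% = €1785
  → €41925
  Less low-income housing credit €33000 → €8925

Shadow minimum tax:
  Adjusted income: €299100 + €21200 + €24100 = €344400
  Less exemption €60000 → base €284400
  €284400 × 24% = €68256

Excess of shadow minimum tax over mainline income levy: €68256 − €8925 = €59331.

€59331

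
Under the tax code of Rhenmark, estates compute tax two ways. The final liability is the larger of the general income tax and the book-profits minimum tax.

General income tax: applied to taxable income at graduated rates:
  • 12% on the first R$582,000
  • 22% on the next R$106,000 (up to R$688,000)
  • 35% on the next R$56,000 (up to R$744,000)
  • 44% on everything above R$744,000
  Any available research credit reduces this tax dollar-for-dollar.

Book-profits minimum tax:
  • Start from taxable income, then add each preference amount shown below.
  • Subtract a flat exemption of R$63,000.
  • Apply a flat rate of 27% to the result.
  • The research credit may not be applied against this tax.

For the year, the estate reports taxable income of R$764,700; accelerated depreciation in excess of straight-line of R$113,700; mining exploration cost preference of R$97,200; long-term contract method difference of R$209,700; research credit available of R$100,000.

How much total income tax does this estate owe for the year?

R$303,021

General income tax:
  R$582,000 × 12% = R$69,840
  R$106,000 × 22% = R$23,320
  R$56,000 × 35% = R$19,600
  R$20,700 × 44% = R$9,108
  → R$121,868
  Less research credit R$100,000 → R$21,868

Book-profits minimum tax:
  Adjusted income: R$764,700 + R$113,700 + R$97,200 + R$209,700 = R$1,185,300
  Less exemption R$63,000 → base R$1,122,300
  R$1,122,300 × 27% = R$303,021

R$303,021 > R$21,868, so the book-profits minimum tax is the binding amount.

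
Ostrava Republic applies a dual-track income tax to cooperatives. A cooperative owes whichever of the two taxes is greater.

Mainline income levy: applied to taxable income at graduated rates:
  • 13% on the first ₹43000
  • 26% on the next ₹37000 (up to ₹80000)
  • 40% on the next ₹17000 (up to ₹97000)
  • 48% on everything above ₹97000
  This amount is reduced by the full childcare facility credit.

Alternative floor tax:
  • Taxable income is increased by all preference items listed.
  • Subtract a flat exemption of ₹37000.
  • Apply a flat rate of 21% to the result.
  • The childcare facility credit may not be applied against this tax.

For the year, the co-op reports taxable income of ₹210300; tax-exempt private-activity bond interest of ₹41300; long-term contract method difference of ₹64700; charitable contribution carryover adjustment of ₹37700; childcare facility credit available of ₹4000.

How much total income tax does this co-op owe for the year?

₹72394

Mainline income levy:
  ₹43000 × 13% = ₹5590
  ₹37000 × 26% = ₹9620
  ₹17000 × 40% = ₹6800
  ₹113300 × 48% = ₹54384
  → ₹76394
  Less childcare facility credit ₹4000 → ₹72394

Alternative floor tax:
  Adjusted income: ₹210300 + ₹41300 + ₹64700 + ₹37700 = ₹354000
  Less exemption ₹37000 → base ₹317000
  ₹317000 × 21% = ₹66570

₹72394 > ₹66570, so the mainline income levy governs.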